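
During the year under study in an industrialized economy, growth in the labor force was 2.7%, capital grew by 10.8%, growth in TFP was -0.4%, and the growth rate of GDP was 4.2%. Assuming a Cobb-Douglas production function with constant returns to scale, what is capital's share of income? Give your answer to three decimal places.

gY = gA + α·gK + (1−α)·gL, so gY − gA − gL = α(gK − gL).
4.2 + 0.4 − 2.7 = α × (10.8 − 2.7).
1.9 = 8.1 α, so α = 0.23457.

α = 0.235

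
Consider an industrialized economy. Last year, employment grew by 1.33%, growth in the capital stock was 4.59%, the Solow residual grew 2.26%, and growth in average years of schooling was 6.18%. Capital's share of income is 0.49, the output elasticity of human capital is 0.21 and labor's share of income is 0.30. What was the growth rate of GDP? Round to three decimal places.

Labor's share = 1 − 0.49 − 0.21 = 0.3.
The capital stock: 0.49 × 4.59 = 2.2491 pp.
Average years of schooling: 0.21 × 6.18 = 1.2978 pp.
Employment: 0.3 × 1.33 = 0.399 pp.
Output growth = 2.26 + 3.9459 = 6.2059%.

6.206%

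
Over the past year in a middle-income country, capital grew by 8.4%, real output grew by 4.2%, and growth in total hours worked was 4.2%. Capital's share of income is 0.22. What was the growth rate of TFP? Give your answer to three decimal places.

Labor's share = 1 − 0.22 = 0.78.
Capital: 0.22 × 8.4 = 1.848 pp.
Total hours worked: 0.78 × 4.2 = 3.276 pp.
TFP growth = 4.2 − 5.124 = -0.924%.

-0.924%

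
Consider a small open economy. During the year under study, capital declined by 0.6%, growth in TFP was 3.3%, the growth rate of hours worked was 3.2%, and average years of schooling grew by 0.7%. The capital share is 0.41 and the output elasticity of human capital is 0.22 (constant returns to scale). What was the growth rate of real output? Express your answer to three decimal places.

4.392%

Labor's share = 1 − 0.41 − 0.22 = 0.37.
Capital: 0.41 × (-0.6) = -0.246 pp.
Average years of schooling: 0.22 × 0.7 = 0.154 pp.
Hours worked: 0.37 × 3.2 = 1.184 pp.
Output growth = 3.3 + 1.092 = 4.392%.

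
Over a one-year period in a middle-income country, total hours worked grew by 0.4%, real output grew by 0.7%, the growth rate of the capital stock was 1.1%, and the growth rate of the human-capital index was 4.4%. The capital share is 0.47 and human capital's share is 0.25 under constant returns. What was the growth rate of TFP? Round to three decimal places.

-1.029%

Labor's share = 1 − 0.47 − 0.25 = 0.28.
The capital stock: 0.47 × 1.1 = 0.517 pp.
The human-capital index: 0.25 × 4.4 = 1.1 pp.
Total hours worked: 0.28 × 0.4 = 0.112 pp.
TFP growth = 0.7 − 1.729 = -1.029%.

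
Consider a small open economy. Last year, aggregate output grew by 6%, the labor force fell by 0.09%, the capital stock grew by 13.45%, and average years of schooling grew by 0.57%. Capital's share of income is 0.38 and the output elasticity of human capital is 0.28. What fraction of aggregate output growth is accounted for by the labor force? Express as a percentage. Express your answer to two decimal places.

Labor's share = 1 − 0.38 − 0.28 = 0.34.
The labor force contributed 0.34 × (-0.09) = -0.0306 pp.
Share of growth = -0.0306 / 6 × 100 = -0.51%.

-0.51%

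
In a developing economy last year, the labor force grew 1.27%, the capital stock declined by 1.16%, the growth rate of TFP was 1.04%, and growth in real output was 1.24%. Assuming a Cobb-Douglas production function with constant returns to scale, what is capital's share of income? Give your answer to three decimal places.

α = 0.440

gY = gA + α·gK + (1−α)·gL, so gY − gA − gL = α(gK − gL).
1.24 − 1.04 − 1.27 = α × (-1.16 − 1.27).
-1.07 = -2.43 α, so α = 0.44033.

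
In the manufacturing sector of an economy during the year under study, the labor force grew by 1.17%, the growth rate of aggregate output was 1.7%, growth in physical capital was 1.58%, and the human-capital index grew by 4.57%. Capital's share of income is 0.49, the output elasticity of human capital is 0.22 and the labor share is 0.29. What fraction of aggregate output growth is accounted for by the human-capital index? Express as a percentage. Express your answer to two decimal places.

The human-capital index contributed 0.22 × 4.57 = 1.0054 pp.
Share of growth = 1.0054 / 1.7 × 100 = 59.1412%.

The human-capital index accounted for 59.14% of growth.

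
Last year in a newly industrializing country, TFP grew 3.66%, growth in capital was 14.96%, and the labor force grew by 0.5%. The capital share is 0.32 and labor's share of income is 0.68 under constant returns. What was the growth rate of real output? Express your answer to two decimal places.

Real output growth was 8.79%.

Labor's share = 1 − 0.32 = 0.68.
Capital: 0.32 × 14.96 = 4.7872 pp.
The labor force: 0.68 × 0.5 = 0.34 pp.
Output growth = 3.66 + 5.1272 = 8.7872%.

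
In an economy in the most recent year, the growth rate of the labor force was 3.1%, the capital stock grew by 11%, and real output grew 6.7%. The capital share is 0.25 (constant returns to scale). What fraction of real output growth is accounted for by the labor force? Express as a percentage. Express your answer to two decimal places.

34.70%

Labor's share = 1 − 0.25 = 0.75.
The labor force contributed 0.75 × 3.1 = 2.325 pp.
Share of growth = 2.325 / 6.7 × 100 = 34.7015%.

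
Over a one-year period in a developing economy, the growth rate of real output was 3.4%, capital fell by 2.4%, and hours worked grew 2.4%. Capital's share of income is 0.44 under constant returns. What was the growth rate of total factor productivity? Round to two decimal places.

3.11%

Labor's share = 1 − 0.44 = 0.56.
Capital: 0.44 × (-2.4) = -1.056 pp.
Hours worked: 0.56 × 2.4 = 1.344 pp.
TFP growth = 3.4 − 0.288 = 3.112%.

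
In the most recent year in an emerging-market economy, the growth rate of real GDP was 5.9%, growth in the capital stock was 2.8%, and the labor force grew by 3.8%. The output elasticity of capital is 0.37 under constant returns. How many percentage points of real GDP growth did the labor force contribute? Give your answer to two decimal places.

Labor's share = 1 − 0.37 = 0.63.
Contribution = share × growth = 0.63 × 3.8 = 2.394 pp.

2.39 percentage points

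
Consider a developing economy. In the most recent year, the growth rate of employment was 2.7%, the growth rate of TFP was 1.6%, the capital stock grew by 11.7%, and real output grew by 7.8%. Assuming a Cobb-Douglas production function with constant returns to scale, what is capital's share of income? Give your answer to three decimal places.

0.389

gY = gA + α·gK + (1−α)·gL, so gY − gA − gL = α(gK − gL).
7.8 − 1.6 − 2.7 = α × (11.7 − 2.7).
3.5 = 9 α, so α = 0.38889.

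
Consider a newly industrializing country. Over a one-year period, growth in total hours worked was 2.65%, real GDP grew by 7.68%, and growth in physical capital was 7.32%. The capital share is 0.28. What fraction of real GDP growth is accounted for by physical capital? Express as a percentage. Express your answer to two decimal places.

Physical capital contributed 0.28 × 7.32 = 2.0496 pp.
Share of growth = 2.0496 / 7.68 × 100 = 26.6875%.

26.69%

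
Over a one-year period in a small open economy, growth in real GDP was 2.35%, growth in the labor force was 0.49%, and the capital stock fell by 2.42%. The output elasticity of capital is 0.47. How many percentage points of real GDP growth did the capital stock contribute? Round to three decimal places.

Contribution = share × growth = 0.47 × (-2.42) = -1.1374 pp.

-1.137 percentage points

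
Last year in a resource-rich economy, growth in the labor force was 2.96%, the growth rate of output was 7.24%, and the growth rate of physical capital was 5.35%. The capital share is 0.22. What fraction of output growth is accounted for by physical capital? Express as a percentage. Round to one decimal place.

Physical capital contributed 0.22 × 5.35 = 1.177 pp.
Share of growth = 1.177 / 7.24 × 100 = 16.257%.

16.3%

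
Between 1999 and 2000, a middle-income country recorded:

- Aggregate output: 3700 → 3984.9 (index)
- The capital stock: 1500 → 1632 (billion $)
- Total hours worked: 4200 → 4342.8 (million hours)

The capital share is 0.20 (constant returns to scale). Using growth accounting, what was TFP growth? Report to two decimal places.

Aggregate output growth = (3984.9 − 3700) / 3700 = 7.7%.
The capital stock growth = (1632 − 1500) / 1500 = 8.8%.
Total hours worked growth = (4342.8 − 4200) / 4200 = 3.4%.
Labor's share = 1 − 0.2 = 0.8.
The capital stock: 0.2 × 8.8 = 1.76 pp.
Total hours worked: 0.8 × 3.4 = 2.72 pp.
TFP growth = 7.7 − 4.48 = 3.22%.

TFP growth was 3.22%.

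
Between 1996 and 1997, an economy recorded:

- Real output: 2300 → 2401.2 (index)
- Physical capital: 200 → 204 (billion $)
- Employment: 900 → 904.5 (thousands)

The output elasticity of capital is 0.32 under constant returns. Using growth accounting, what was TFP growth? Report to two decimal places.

3.42%

Real output growth = (2401.2 − 2300) / 2300 = 4.4%.
Physical capital growth = (204 − 200) / 200 = 2%.
Employment growth = (904.5 − 900) / 900 = 0.5%.
Labor's share = 1 − 0.32 = 0.68.
Physical capital: 0.32 × 2 = 0.64 pp.
Employment: 0.68 × 0.5 = 0.34 pp.
TFP growth = 4.4 − 0.98 = 3.42%.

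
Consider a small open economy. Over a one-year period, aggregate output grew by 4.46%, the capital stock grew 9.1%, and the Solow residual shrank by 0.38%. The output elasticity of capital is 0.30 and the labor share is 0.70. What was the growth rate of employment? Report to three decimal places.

3.014%

Labor's share = 1 − 0.3 = 0.7.
gY = gA + 0.3×9.1 + 0.7×g.
0.7×g = 4.46 + 0.38 − 2.73 = 2.11.
g = 2.11 / 0.7 = 3.01429%.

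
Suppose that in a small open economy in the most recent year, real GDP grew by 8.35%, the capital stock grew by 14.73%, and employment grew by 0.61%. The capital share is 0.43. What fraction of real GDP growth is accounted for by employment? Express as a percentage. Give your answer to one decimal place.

Employment accounted for 4.2% of growth.

Labor's share = 1 − 0.43 = 0.57.
Employment contributed 0.57 × 0.61 = 0.3477 pp.
Share of growth = 0.3477 / 8.35 × 100 = 4.164%.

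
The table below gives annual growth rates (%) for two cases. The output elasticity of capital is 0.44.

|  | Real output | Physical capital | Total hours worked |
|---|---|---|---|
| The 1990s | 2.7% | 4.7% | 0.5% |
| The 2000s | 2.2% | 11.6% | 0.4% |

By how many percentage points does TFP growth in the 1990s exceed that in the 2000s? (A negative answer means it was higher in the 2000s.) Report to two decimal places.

Labor's share = 1 − 0.44 = 0.56.
The 1990s: TFP = 2.7 − 2.068 − 0.28 = 0.352%.
The 2000s: TFP = 2.2 − 5.104 − 0.224 = -3.128%.
Difference = 0.352 − (-3.128) = 3.48 pp.

3.48 percentage points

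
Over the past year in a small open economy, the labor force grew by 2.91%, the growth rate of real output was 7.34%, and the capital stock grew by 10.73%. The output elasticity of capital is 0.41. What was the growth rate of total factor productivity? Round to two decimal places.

Labor's share = 1 − 0.41 = 0.59.
The capital stock: 0.41 × 10.73 = 4.3993 pp.
The labor force: 0.59 × 2.91 = 1.7169 pp.
TFP growth = 7.34 − 6.1162 = 1.2238%.

1.22%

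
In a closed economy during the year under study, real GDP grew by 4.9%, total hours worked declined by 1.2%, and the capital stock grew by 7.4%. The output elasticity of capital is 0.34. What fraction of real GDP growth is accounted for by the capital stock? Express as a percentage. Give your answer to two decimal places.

The capital stock contributed 0.34 × 7.4 = 2.516 pp.
Share of growth = 2.516 / 4.9 × 100 = 51.3469%.

51.35%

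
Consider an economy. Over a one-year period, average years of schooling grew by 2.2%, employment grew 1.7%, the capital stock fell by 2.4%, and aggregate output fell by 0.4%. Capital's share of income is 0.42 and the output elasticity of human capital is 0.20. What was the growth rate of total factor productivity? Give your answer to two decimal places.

-0.48%

Labor's share = 1 − 0.42 − 0.2 = 0.38.
The capital stock: 0.42 × (-2.4) = -1.008 pp.
Average years of schooling: 0.2 × 2.2 = 0.44 pp.
Employment: 0.38 × 1.7 = 0.646 pp.
TFP growth = -0.4 − 0.078 = -0.478%.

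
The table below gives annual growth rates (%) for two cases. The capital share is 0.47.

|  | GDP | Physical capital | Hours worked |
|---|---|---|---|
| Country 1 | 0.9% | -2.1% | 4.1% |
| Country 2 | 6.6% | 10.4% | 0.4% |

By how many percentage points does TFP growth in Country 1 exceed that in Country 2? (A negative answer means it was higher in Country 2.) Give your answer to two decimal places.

-1.79 percentage points

Labor's share = 1 − 0.47 = 0.53.
Country 1: TFP = 0.9 + 0.987 − 2.173 = -0.286%.
Country 2: TFP = 6.6 − 4.888 − 0.212 = 1.5%.
Difference = -0.286 − (1.5) = -1.786 pp.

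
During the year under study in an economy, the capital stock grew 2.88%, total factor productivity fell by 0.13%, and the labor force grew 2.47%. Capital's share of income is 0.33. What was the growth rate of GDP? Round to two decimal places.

Labor's share = 1 − 0.33 = 0.67.
The capital stock: 0.33 × 2.88 = 0.9504 pp.
The labor force: 0.67 × 2.47 = 1.6549 pp.
Output growth = -0.13 + 2.6053 = 2.4753%.

GDP grew 2.48%.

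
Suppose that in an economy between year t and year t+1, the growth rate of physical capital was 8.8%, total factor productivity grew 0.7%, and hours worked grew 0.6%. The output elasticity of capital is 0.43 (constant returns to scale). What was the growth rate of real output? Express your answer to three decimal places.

Labor's share = 1 − 0.43 = 0.57.
Physical capital: 0.43 × 8.8 = 3.784 pp.
Hours worked: 0.57 × 0.6 = 0.342 pp.
Output growth = 0.7 + 4.126 = 4.826%.

Real output growth was 4.826%.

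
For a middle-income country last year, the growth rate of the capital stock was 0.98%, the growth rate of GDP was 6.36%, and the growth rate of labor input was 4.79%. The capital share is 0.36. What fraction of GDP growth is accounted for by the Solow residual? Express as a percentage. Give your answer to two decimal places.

Labor's share = 1 − 0.36 = 0.64.
The capital stock: 0.36 × 0.98 = 0.3528 pp.
Labor input: 0.64 × 4.79 = 3.0656 pp.
TFP growth = 6.36 − 3.4184 = 2.9416%.
TFP share of growth = 2.9416 / 6.36 × 100 = 46.2516%.

The Solow residual accounted for 46.25% of growth.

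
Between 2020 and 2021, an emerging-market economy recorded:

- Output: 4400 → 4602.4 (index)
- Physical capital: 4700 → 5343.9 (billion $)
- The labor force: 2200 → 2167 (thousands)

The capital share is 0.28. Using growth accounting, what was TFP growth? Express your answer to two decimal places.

Output growth = (4602.4 − 4400) / 4400 = 4.6%.
Physical capital growth = (5343.9 − 4700) / 4700 = 13.7%.
The labor force growth = (2167 − 2200) / 2200 = -1.5%.
Labor's share = 1 − 0.28 = 0.72.
Physical capital: 0.28 × 13.7 = 3.836 pp.
The labor force: 0.72 × (-1.5) = -1.08 pp.
TFP growth = 4.6 − 2.756 = 1.844%.

TFP growth was 1.84%.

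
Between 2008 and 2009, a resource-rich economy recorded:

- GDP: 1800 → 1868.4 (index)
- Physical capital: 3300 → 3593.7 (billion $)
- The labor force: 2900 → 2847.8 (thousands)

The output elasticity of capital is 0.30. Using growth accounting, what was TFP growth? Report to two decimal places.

TFP growth was 2.39%.

GDP growth = (1868.4 − 1800) / 1800 = 3.8%.
Physical capital growth = (3593.7 − 3300) / 3300 = 8.9%.
The labor force growth = (2847.8 − 2900) / 2900 = -1.8%.
Labor's share = 1 − 0.3 = 0.7.
Physical capital: 0.3 × 8.9 = 2.67 pp.
The labor force: 0.7 × (-1.8) = -1.26 pp.
TFP growth = 3.8 − 1.41 = 2.39%.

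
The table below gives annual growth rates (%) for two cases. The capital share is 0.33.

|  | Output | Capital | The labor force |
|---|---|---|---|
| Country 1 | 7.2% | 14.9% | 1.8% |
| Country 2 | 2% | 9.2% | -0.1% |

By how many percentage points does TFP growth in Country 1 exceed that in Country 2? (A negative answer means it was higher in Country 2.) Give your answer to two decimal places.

Labor's share = 1 − 0.33 = 0.67.
Country 1: TFP = 7.2 − 4.917 − 1.206 = 1.077%.
Country 2: TFP = 2 − 3.036 + 0.067 = -0.969%.
Difference = 1.077 − (-0.969) = 2.046 pp.

2.05 percentage points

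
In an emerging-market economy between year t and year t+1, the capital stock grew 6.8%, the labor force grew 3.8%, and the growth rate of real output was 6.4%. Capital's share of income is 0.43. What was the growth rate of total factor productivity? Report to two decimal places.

Total factor productivity grew 1.31%.

Labor's share = 1 − 0.43 = 0.57.
The capital stock: 0.43 × 6.8 = 2.924 pp.
The labor force: 0.57 × 3.8 = 2.166 pp.
TFP growth = 6.4 − 5.09 = 1.31%.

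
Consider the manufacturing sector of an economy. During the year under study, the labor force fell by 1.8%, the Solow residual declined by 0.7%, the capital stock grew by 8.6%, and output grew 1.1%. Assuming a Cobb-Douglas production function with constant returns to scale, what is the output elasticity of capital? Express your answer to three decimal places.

gY = gA + α·gK + (1−α)·gL, so gY − gA − gL = α(gK − gL).
1.1 + 0.7 + 1.8 = α × (8.6 − (-1.8)).
3.6 = 10.4 α, so α = 0.34615.

α = 0.346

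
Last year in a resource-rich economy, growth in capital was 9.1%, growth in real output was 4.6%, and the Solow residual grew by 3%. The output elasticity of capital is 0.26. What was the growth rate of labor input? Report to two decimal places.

Labor's share = 1 − 0.26 = 0.74.
gY = gA + 0.26×9.1 + 0.74×g.
0.74×g = 4.6 − 3 − 2.366 = -0.766.
g = -0.766 / 0.74 = -1.0351%.

-1.04%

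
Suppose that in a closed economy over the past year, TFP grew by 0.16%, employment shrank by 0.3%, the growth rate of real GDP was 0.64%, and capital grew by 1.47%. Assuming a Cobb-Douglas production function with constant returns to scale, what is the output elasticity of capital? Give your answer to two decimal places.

α = 0.44

gY = gA + α·gK + (1−α)·gL, so gY − gA − gL = α(gK − gL).
0.64 − 0.16 + 0.3 = α × (1.47 − (-0.3)).
0.78 = 1.77 α, so α = 0.4407.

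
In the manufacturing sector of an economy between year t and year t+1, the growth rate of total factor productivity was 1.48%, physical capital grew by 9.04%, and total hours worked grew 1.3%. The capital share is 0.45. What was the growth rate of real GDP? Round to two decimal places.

6.26%

Labor's share = 1 − 0.45 = 0.55.
Physical capital: 0.45 × 9.04 = 4.068 pp.
Total hours worked: 0.55 × 1.3 = 0.715 pp.
Output growth = 1.48 + 4.783 = 6.263%.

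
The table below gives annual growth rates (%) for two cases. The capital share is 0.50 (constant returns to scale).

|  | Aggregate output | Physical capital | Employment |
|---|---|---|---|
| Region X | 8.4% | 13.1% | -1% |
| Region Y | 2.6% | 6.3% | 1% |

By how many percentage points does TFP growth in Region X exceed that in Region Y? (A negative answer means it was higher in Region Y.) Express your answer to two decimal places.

3.40 percentage points

Labor's share = 1 − 0.5 = 0.5.
Region X: TFP = 8.4 − 6.55 + 0.5 = 2.35%.
Region Y: TFP = 2.6 − 3.15 − 0.5 = -1.05%.
Difference = 2.35 − (-1.05) = 3.4 pp.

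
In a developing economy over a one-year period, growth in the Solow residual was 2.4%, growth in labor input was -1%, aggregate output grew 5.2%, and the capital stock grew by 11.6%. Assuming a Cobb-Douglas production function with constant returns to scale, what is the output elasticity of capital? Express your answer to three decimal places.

gY = gA + α·gK + (1−α)·gL, so gY − gA − gL = α(gK − gL).
5.2 − 2.4 + 1 = α × (11.6 − (-1)).
3.8 = 12.6 α, so α = 0.30159.

The output elasticity of capital is 0.302.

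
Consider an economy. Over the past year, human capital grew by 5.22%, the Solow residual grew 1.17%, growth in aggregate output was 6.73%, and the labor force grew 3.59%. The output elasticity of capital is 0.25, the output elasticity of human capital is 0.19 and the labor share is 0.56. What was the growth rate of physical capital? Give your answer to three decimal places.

Labor's share = 1 − 0.25 − 0.19 = 0.56.
gY = gA + 0.19×5.22 + 0.56×3.59 + 0.25×g.
0.25×g = 6.73 − 1.17 − 3.0022 = 2.5578.
g = 2.5578 / 0.25 = 10.2312%.

Physical capital growth was 10.231%.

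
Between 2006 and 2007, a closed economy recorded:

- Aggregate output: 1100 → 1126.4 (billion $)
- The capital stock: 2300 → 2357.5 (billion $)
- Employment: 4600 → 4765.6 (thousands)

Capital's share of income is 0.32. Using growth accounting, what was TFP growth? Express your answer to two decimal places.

-0.85%

Aggregate output growth = (1126.4 − 1100) / 1100 = 2.4%.
The capital stock growth = (2357.5 − 2300) / 2300 = 2.5%.
Employment growth = (4765.6 − 4600) / 4600 = 3.6%.
Labor's share = 1 − 0.32 = 0.68.
The capital stock: 0.32 × 2.5 = 0.8 pp.
Employment: 0.68 × 3.6 = 2.448 pp.
TFP growth = 2.4 − 3.248 = -0.848%.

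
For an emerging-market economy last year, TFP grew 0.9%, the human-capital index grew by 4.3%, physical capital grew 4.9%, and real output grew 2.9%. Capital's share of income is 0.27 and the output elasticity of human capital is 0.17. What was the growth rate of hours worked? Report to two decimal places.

-0.10%

Labor's share = 1 − 0.27 − 0.17 = 0.56.
gY = gA + 0.27×4.9 + 0.17×4.3 + 0.56×g.
0.56×g = 2.9 − 0.9 − 2.054 = -0.054.
g = -0.054 / 0.56 = -0.0964%.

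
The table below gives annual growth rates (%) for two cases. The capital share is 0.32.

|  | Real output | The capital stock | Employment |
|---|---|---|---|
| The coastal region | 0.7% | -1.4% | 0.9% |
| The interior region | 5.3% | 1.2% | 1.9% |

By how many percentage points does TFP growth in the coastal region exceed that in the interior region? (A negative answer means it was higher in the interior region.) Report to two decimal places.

Labor's share = 1 − 0.32 = 0.68.
The coastal region: TFP = 0.7 + 0.448 − 0.612 = 0.536%.
The interior region: TFP = 5.3 − 0.384 − 1.292 = 3.624%.
Difference = 0.536 − (3.624) = -3.088 pp.

-3.09 percentage points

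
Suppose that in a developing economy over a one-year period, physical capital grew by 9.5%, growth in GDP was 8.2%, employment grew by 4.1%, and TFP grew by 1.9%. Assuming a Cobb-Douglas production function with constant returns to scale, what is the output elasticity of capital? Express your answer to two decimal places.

gY = gA + α·gK + (1−α)·gL, so gY − gA − gL = α(gK − gL).
8.2 − 1.9 − 4.1 = α × (9.5 − 4.1).
2.2 = 5.4 α, so α = 0.4074.

α = 0.41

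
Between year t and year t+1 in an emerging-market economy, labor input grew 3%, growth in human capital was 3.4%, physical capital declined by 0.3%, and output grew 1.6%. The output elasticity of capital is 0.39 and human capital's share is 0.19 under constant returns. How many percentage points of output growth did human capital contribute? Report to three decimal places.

0.646 percentage points

Contribution = share × growth = 0.19 × 3.4 = 0.646 pp.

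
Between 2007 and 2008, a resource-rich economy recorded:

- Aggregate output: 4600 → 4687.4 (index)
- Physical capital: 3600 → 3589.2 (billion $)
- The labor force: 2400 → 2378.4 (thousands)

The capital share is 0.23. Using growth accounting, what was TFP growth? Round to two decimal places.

Aggregate output growth = (4687.4 − 4600) / 4600 = 1.9%.
Physical capital growth = (3589.2 − 3600) / 3600 = -0.3%.
The labor force growth = (2378.4 − 2400) / 2400 = -0.9%.
Labor's share = 1 − 0.23 = 0.77.
Physical capital: 0.23 × (-0.3) = -0.069 pp.
The labor force: 0.77 × (-0.9) = -0.693 pp.
TFP growth = 1.9 + 0.762 = 2.662%.

2.66%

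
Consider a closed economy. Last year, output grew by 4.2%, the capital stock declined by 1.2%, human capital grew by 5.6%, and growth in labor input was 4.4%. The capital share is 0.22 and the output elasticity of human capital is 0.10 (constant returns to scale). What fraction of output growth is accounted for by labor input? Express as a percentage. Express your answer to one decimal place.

Labor input accounted for 71.2% of growth.

Labor's share = 1 − 0.22 − 0.1 = 0.68.
Labor input contributed 0.68 × 4.4 = 2.992 pp.
Share of growth = 2.992 / 4.2 × 100 = 71.238%.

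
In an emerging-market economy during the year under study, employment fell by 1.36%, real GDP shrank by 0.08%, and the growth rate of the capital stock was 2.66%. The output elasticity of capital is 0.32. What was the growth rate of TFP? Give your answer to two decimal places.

Labor's share = 1 − 0.32 = 0.68.
The capital stock: 0.32 × 2.66 = 0.8512 pp.
Employment: 0.68 × (-1.36) = -0.9248 pp.
TFP growth = -0.08 + 0.0736 = -0.0064%.

-0.01%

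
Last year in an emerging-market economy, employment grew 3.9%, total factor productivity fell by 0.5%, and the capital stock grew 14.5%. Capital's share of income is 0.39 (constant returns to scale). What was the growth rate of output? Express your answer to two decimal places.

Labor's share = 1 − 0.39 = 0.61.
The capital stock: 0.39 × 14.5 = 5.655 pp.
Employment: 0.61 × 3.9 = 2.379 pp.
Output growth = -0.5 + 8.034 = 7.534%.

Output growth was 7.53%.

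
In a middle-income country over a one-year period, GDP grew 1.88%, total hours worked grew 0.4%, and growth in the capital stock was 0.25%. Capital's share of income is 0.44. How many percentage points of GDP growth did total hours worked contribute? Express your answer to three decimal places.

0.224 percentage points

Labor's share = 1 − 0.44 = 0.56.
Contribution = share × growth = 0.56 × 0.4 = 0.224 pp.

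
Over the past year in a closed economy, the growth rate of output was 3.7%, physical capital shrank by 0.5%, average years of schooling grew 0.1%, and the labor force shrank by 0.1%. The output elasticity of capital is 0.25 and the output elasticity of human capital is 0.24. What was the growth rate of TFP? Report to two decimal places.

3.85%

Labor's share = 1 − 0.25 − 0.24 = 0.51.
Physical capital: 0.25 × (-0.5) = -0.125 pp.
Average years of schooling: 0.24 × 0.1 = 0.024 pp.
The labor force: 0.51 × (-0.1) = -0.051 pp.
TFP growth = 3.7 + 0.152 = 3.852%.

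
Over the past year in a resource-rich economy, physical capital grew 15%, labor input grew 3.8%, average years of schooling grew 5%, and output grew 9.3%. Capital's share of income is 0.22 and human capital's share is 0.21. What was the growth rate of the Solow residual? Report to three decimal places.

2.784%

Labor's share = 1 − 0.22 − 0.21 = 0.57.
Physical capital: 0.22 × 15 = 3.3 pp.
Average years of schooling: 0.21 × 5 = 1.05 pp.
Labor input: 0.57 × 3.8 = 2.166 pp.
TFP growth = 9.3 − 6.516 = 2.784%.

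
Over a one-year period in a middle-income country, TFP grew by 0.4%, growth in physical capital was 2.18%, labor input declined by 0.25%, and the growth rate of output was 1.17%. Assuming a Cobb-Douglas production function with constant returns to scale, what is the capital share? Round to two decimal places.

0.42

gY = gA + α·gK + (1−α)·gL, so gY − gA − gL = α(gK − gL).
1.17 − 0.4 + 0.25 = α × (2.18 − (-0.25)).
1.02 = 2.43 α, so α = 0.4198.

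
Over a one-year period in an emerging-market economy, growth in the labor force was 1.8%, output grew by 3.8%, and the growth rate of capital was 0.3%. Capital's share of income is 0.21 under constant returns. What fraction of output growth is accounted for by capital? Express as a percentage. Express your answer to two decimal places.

Capital accounted for 1.66% of growth.

Capital contributed 0.21 × 0.3 = 0.063 pp.
Share of growth = 0.063 / 3.8 × 100 = 1.6579%.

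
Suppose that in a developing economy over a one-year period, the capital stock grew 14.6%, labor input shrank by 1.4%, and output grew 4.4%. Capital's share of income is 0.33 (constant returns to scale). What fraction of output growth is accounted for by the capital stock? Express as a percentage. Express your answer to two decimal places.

The capital stock contributed 0.33 × 14.6 = 4.818 pp.
Share of growth = 4.818 / 4.4 × 100 = 109.5%.

The capital stock accounted for 109.50% of growth.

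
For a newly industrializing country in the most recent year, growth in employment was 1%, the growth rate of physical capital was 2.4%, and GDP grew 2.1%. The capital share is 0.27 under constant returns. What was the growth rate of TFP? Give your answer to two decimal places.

Labor's share = 1 − 0.27 = 0.73.
Physical capital: 0.27 × 2.4 = 0.648 pp.
Employment: 0.73 × 1 = 0.73 pp.
TFP growth = 2.1 − 1.378 = 0.722%.

0.72%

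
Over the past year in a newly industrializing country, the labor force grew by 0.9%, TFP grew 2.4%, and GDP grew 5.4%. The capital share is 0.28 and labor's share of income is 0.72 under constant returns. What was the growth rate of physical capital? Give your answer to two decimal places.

Physical capital growth was 8.40%.

Labor's share = 1 − 0.28 = 0.72.
gY = gA + 0.72×0.9 + 0.28×g.
0.28×g = 5.4 − 2.4 − 0.648 = 2.352.
g = 2.352 / 0.28 = 8.4%.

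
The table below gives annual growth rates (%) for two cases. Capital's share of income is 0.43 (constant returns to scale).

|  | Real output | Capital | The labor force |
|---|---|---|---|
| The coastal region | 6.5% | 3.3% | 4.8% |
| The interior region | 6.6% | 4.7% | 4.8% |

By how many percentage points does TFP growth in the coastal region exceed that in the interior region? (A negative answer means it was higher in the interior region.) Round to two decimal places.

0.50 percentage points

Labor's share = 1 − 0.43 = 0.57.
The coastal region: TFP = 6.5 − 1.419 − 2.736 = 2.345%.
The interior region: TFP = 6.6 − 2.021 − 2.736 = 1.843%.
Difference = 2.345 − (1.843) = 0.502 pp.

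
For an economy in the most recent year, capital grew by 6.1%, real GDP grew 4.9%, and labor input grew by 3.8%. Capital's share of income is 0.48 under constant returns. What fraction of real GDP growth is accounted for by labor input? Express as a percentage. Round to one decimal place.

40.3%

Labor's share = 1 − 0.48 = 0.52.
Labor input contributed 0.52 × 3.8 = 1.976 pp.
Share of growth = 1.976 / 4.9 × 100 = 40.327%.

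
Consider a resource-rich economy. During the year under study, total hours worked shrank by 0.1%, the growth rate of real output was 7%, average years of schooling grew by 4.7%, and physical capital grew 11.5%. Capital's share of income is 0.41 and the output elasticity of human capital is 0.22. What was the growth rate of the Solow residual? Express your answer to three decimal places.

1.288%

Labor's share = 1 − 0.41 − 0.22 = 0.37.
Physical capital: 0.41 × 11.5 = 4.715 pp.
Average years of schooling: 0.22 × 4.7 = 1.034 pp.
Total hours worked: 0.37 × (-0.1) = -0.037 pp.
TFP growth = 7 − 5.712 = 1.288%.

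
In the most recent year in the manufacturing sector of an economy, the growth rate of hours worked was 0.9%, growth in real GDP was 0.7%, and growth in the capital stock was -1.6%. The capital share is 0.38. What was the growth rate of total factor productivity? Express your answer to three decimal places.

Labor's share = 1 − 0.38 = 0.62.
The capital stock: 0.38 × (-1.6) = -0.608 pp.
Hours worked: 0.62 × 0.9 = 0.558 pp.
TFP growth = 0.7 + 0.05 = 0.75%.

0.750%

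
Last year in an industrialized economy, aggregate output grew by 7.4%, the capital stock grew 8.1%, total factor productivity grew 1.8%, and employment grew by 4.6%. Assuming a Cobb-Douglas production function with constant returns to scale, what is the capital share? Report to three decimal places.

The capital share is 0.286.

gY = gA + α·gK + (1−α)·gL, so gY − gA − gL = α(gK − gL).
7.4 − 1.8 − 4.6 = α × (8.1 − 4.6).
1 = 3.5 α, so α = 0.28571.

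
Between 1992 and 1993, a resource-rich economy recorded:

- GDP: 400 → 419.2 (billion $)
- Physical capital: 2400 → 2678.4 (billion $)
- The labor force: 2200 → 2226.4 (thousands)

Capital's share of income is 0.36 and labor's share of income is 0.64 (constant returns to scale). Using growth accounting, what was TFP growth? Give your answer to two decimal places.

-0.14%

GDP growth = (419.2 − 400) / 400 = 4.8%.
Physical capital growth = (2678.4 − 2400) / 2400 = 11.6%.
The labor force growth = (2226.4 − 2200) / 2200 = 1.2%.
Labor's share = 1 − 0.36 = 0.64.
Physical capital: 0.36 × 11.6 = 4.176 pp.
The labor force: 0.64 × 1.2 = 0.768 pp.
TFP growth = 4.8 − 4.944 = -0.144%.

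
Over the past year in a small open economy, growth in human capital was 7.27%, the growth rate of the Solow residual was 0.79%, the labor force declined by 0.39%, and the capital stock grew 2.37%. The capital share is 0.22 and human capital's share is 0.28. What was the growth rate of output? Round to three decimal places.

Labor's share = 1 − 0.22 − 0.28 = 0.5.
The capital stock: 0.22 × 2.37 = 0.5214 pp.
Human capital: 0.28 × 7.27 = 2.0356 pp.
The labor force: 0.5 × (-0.39) = -0.195 pp.
Output growth = 0.79 + 2.362 = 3.152%.

3.152%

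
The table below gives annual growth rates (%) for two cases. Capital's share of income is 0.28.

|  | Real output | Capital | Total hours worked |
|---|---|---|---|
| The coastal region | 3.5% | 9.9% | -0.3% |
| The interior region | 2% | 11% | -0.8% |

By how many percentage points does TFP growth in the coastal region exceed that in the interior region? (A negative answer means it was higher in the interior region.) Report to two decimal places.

1.45 percentage points

Labor's share = 1 − 0.28 = 0.72.
The coastal region: TFP = 3.5 − 2.772 + 0.216 = 0.944%.
The interior region: TFP = 2 − 3.08 + 0.576 = -0.504%.
Difference = 0.944 − (-0.504) = 1.448 pp.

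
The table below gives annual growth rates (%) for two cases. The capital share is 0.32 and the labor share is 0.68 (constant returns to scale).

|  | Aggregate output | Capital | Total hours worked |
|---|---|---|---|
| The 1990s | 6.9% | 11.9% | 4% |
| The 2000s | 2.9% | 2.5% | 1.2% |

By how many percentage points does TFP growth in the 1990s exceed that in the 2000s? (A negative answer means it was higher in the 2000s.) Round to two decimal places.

-0.91 percentage points

Labor's share = 1 − 0.32 = 0.68.
The 1990s: TFP = 6.9 − 3.808 − 2.72 = 0.372%.
The 2000s: TFP = 2.9 − 0.8 − 0.816 = 1.284%.
Difference = 0.372 − (1.284) = -0.912 pp.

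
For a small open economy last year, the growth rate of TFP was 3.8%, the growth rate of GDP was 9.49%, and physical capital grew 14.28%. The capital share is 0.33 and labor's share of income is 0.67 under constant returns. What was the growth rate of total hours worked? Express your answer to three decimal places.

Total hours worked grew 1.459%.

Labor's share = 1 − 0.33 = 0.67.
gY = gA + 0.33×14.28 + 0.67×g.
0.67×g = 9.49 − 3.8 − 4.7124 = 0.9776.
g = 0.9776 / 0.67 = 1.4591%.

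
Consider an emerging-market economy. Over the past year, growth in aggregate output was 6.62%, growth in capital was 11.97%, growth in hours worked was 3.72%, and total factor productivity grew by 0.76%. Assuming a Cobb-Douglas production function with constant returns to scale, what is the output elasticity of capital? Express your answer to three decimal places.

gY = gA + α·gK + (1−α)·gL, so gY − gA − gL = α(gK − gL).
6.62 − 0.76 − 3.72 = α × (11.97 − 3.72).
2.14 = 8.25 α, so α = 0.25939.

α = 0.259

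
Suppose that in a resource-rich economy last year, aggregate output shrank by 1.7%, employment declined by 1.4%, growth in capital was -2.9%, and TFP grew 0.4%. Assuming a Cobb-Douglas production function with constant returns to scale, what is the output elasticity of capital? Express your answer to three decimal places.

gY = gA + α·gK + (1−α)·gL, so gY − gA − gL = α(gK − gL).
-1.7 − 0.4 + 1.4 = α × (-2.9 − (-1.4)).
-0.7 = -1.5 α, so α = 0.46667.

0.467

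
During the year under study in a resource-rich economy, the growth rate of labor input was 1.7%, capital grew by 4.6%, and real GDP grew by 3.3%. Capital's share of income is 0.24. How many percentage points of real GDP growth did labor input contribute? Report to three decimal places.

Labor's share = 1 − 0.24 = 0.76.
Contribution = share × growth = 0.76 × 1.7 = 1.292 pp.

1.292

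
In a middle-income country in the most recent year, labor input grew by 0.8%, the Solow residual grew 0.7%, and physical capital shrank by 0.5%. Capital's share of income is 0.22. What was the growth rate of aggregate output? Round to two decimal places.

Labor's share = 1 − 0.22 = 0.78.
Physical capital: 0.22 × (-0.5) = -0.11 pp.
Labor input: 0.78 × 0.8 = 0.624 pp.
Output growth = 0.7 + 0.514 = 1.214%.

Aggregate output grew 1.21%.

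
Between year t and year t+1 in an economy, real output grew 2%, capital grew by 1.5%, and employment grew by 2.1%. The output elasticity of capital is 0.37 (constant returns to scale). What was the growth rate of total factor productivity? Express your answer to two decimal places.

0.12%

Labor's share = 1 − 0.37 = 0.63.
Capital: 0.37 × 1.5 = 0.555 pp.
Employment: 0.63 × 2.1 = 1.323 pp.
TFP growth = 2 − 1.878 = 0.122%.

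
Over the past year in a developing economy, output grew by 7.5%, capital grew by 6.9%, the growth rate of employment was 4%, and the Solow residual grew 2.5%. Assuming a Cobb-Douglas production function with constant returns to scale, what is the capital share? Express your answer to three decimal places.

0.345

gY = gA + α·gK + (1−α)·gL, so gY − gA − gL = α(gK − gL).
7.5 − 2.5 − 4 = α × (6.9 − 4).
1 = 2.9 α, so α = 0.34483.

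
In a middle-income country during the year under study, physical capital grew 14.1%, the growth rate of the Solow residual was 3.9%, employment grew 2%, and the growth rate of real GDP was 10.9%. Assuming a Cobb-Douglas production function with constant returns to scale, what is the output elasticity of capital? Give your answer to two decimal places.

gY = gA + α·gK + (1−α)·gL, so gY − gA − gL = α(gK − gL).
10.9 − 3.9 − 2 = α × (14.1 − 2).
5 = 12.1 α, so α = 0.4132.

α = 0.41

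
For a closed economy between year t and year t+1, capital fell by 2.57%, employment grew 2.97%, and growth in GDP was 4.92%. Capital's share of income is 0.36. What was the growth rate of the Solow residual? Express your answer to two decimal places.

Labor's share = 1 − 0.36 = 0.64.
Capital: 0.36 × (-2.57) = -0.9252 pp.
Employment: 0.64 × 2.97 = 1.9008 pp.
TFP growth = 4.92 − 0.9756 = 3.9444%.

3.94%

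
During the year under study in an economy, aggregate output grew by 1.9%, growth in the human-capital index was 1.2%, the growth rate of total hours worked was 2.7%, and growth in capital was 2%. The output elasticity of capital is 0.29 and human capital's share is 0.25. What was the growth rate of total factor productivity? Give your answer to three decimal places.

-0.222%

Labor's share = 1 − 0.29 − 0.25 = 0.46.
Capital: 0.29 × 2 = 0.58 pp.
The human-capital index: 0.25 × 1.2 = 0.3 pp.
Total hours worked: 0.46 × 2.7 = 1.242 pp.
TFP growth = 1.9 − 2.122 = -0.222%.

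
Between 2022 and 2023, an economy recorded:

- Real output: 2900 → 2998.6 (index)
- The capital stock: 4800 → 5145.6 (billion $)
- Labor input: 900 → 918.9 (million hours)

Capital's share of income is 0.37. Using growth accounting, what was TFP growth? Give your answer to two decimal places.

-0.59%

Real output growth = (2998.6 − 2900) / 2900 = 3.4%.
The capital stock growth = (5145.6 − 4800) / 4800 = 7.2%.
Labor input growth = (918.9 − 900) / 900 = 2.1%.
Labor's share = 1 − 0.37 = 0.63.
The capital stock: 0.37 × 7.2 = 2.664 pp.
Labor input: 0.63 × 2.1 = 1.323 pp.
TFP growth = 3.4 − 3.987 = -0.587%.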